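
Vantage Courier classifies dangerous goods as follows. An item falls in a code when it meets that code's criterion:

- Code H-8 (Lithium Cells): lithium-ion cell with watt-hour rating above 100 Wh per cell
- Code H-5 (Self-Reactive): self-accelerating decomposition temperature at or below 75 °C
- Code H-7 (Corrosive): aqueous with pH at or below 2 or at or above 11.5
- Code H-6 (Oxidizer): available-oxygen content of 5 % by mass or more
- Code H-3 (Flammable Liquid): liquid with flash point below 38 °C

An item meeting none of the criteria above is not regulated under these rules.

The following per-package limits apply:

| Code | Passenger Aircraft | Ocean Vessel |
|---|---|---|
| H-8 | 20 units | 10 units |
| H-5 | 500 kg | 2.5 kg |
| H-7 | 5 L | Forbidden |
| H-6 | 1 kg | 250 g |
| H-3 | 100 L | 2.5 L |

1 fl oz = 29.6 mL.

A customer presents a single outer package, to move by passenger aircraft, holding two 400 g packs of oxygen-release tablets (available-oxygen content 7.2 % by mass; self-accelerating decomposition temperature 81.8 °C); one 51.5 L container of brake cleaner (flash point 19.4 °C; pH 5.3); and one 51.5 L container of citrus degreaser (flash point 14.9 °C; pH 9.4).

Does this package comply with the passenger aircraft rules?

With available-oxygen content 7.2 % by mass (≥ 5 % by mass), the oxygen-release tablets fall in Code H-6.
Flash point 19.4 °C meets the Code H-3 criterion (Flammable Liquid), so the brake cleaner is Code H-3.
With flash point 14.9 °C (< 38 °C), the citrus degreaser falls in Code H-3.
Total Code H-3: 51.5 L + 51.5 L = 103 L.
103 L exceeds the passenger aircraft limit of 100 L for Code H-3.
Code H-6 quantity: two 400 g packs = 800 g.
800 g is within the passenger aircraft limit of 1 kg for Code H-6.

No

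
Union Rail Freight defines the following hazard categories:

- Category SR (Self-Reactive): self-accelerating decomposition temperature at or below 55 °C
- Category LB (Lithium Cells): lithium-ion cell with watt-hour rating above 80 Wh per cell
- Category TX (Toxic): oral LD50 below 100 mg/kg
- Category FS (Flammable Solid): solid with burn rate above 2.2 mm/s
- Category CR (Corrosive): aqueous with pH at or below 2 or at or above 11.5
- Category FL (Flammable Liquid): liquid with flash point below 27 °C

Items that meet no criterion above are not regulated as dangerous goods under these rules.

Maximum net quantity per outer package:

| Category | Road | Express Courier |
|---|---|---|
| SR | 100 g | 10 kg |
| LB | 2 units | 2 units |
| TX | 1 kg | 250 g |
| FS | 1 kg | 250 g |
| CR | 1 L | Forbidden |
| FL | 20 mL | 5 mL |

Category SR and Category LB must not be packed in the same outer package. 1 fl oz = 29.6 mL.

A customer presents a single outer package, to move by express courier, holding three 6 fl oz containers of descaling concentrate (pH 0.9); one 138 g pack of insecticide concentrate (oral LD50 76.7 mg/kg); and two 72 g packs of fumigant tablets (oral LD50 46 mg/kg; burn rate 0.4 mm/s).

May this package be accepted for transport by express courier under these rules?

No

With pH 0.9 (≤ 2), the descaling concentrate falls in Category CR.
Oral LD50 76.7 mg/kg meets the Category TX criterion (Toxic), so the insecticide concentrate is Category TX.
With oral LD50 46 mg/kg (< 100 mg/kg), the fumigant tablets fall in Category TX.
Total Category TX: 138 g + (two 72 g packs = 144 g) = 282 g.
282 g > 250 g (express courier limit, Category TX) — over the limit.
Category CR quantity: three 6 fl oz containers = 532.8 mL.
By express courier, Category CR is Forbidden regardless of quantity.
The segregation rule (Category SR with Category LB) does not apply to Category TX with Category CR.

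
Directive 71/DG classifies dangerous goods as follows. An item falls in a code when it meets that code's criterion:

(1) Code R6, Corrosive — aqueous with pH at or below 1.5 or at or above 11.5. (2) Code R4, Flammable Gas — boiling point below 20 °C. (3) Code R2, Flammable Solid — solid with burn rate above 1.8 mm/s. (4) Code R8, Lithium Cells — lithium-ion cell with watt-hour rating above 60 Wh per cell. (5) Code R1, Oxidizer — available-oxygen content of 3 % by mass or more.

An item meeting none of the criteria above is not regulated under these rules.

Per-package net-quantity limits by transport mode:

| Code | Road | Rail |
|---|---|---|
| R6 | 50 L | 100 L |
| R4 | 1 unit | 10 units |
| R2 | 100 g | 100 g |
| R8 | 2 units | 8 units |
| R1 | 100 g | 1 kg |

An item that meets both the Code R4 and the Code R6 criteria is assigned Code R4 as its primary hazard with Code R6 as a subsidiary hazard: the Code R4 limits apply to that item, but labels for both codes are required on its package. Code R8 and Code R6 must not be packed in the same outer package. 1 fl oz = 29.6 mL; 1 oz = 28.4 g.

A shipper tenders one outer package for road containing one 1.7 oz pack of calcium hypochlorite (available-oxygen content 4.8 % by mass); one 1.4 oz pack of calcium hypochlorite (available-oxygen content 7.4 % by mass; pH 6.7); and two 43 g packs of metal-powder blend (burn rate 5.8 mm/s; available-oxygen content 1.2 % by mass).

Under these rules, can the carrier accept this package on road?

Yes

Calcium hypochlorite: available-oxygen content 4.8 % by mass ≥ 3 % by mass → Code R1 (Oxidizer).
With available-oxygen content 7.4 % by mass (≥ 3 % by mass), the calcium hypochlorite falls in Code R1.
Metal-powder blend: burn rate 5.8 mm/s > 1.8 mm/s → Code R2 (Flammable Solid).
Total Code R1: (one 1.7 oz pack = 48.28 g) + (one 1.4 oz pack = 39.76 g) = 88.04 g.
88.04 g is within the road limit of 100 g for Code R1.
Code R2 quantity: two 43 g packs = 86 g.
That is within the Code R2 road limit of 100 g.
The segregation rule (Code R8 with Code R6) does not apply to Code R1 with Code R2.
Every hazard code is within its road limit and no segregation rule is violated.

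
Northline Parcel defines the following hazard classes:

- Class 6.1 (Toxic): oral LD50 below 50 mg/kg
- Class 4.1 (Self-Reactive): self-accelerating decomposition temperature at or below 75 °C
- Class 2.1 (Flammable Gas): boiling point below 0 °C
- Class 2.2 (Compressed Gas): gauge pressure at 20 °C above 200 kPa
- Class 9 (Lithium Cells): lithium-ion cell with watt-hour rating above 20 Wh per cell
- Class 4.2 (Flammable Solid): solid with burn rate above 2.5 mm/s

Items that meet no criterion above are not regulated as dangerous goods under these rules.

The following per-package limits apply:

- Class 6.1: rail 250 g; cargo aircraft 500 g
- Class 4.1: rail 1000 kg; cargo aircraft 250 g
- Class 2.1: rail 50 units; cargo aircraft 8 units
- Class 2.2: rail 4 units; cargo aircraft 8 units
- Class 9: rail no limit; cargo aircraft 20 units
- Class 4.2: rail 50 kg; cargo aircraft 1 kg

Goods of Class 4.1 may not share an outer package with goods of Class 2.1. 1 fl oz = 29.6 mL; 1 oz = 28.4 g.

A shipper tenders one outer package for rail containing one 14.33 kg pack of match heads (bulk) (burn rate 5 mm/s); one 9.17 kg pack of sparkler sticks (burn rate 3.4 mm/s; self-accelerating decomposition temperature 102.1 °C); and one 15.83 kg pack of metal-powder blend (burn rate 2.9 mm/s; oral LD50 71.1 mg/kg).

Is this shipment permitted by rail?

Burn rate 5 mm/s meets the Class 4.2 criterion (Flammable Solid), so the match heads (bulk) are Class 4.2.
Burn rate 3.4 mm/s meets the Class 4.2 criterion (Flammable Solid), so the sparkler sticks are Class 4.2.
Burn rate 2.9 mm/s meets the Class 4.2 criterion (Flammable Solid), so the metal-powder blend is Class 4.2.
Class 4.2 net quantity: 14.33 kg + 9.17 kg + 15.83 kg = 39.33 kg.
39.33 kg ≤ 50 kg (rail limit, Class 4.2) — within limit.

Yes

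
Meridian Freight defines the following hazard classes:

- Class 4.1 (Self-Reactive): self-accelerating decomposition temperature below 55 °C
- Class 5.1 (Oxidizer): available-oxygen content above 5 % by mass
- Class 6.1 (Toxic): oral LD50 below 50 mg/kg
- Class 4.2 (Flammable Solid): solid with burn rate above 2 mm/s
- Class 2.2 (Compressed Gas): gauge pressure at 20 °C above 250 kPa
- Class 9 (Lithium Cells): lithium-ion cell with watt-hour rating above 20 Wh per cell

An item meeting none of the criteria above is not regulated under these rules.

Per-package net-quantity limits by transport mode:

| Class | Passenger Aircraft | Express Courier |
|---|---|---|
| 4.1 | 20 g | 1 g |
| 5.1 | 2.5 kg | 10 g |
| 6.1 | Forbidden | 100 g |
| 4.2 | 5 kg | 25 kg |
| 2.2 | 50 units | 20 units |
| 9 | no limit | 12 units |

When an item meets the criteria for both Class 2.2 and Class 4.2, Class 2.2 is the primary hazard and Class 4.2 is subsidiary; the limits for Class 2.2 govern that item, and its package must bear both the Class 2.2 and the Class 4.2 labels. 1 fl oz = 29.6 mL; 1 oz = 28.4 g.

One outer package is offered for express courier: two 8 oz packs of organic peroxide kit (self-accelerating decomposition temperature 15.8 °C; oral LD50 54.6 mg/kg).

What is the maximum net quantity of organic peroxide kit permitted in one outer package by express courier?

The organic peroxide kit has self-accelerating decomposition temperature 15.8 °C, which is < 55 °C, so it is Class 4.1 (Self-Reactive).
The express courier limit for Class 4.1 is 1 g.

1 g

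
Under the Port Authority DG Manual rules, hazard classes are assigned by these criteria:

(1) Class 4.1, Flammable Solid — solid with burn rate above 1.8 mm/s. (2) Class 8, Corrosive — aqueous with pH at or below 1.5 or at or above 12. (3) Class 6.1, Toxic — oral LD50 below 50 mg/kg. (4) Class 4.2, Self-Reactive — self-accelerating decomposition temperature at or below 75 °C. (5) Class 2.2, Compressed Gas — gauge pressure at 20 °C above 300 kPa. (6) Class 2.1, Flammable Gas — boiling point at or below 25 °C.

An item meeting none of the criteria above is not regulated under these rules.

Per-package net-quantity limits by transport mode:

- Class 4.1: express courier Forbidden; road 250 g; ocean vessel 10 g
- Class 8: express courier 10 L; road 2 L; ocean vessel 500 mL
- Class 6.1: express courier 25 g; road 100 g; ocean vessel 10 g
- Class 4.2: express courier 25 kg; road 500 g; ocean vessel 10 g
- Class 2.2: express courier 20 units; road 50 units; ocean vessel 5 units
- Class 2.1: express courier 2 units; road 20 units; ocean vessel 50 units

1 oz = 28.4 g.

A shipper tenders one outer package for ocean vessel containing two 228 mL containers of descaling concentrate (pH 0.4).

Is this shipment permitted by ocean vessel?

With pH 0.4 (≤ 1.5), the descaling concentrate falls in Class 8.
Class 8 quantity: two 228 mL containers = 456 mL.
456 mL is within the ocean vessel limit of 500 mL for Class 8.

Yes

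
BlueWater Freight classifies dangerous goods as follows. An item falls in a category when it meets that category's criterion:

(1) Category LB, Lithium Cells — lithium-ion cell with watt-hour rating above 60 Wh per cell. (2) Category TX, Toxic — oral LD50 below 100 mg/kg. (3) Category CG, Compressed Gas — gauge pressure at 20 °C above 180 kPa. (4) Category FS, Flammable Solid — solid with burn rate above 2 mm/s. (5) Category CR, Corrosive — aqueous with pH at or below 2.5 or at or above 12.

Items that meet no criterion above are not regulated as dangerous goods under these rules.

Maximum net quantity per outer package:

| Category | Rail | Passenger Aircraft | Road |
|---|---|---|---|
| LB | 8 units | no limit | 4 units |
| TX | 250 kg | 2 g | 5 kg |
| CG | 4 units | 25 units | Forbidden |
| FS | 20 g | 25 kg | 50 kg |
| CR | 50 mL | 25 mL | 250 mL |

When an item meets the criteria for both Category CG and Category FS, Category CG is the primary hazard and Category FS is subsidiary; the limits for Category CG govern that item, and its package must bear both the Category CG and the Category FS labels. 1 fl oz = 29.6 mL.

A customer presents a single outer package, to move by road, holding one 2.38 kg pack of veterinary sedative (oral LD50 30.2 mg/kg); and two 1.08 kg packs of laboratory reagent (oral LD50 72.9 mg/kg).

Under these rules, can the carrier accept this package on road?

Veterinary sedative: oral LD50 30.2 mg/kg < 100 mg/kg → Category TX (Toxic).
Oral LD50 72.9 mg/kg meets the Category TX criterion (Toxic), so the laboratory reagent is Category TX.
Total Category TX: 2.38 kg + (two 1.08 kg packs = 2.16 kg) = 4.54 kg.
4.54 kg is within the road limit of 5 kg for Category TX.

Yes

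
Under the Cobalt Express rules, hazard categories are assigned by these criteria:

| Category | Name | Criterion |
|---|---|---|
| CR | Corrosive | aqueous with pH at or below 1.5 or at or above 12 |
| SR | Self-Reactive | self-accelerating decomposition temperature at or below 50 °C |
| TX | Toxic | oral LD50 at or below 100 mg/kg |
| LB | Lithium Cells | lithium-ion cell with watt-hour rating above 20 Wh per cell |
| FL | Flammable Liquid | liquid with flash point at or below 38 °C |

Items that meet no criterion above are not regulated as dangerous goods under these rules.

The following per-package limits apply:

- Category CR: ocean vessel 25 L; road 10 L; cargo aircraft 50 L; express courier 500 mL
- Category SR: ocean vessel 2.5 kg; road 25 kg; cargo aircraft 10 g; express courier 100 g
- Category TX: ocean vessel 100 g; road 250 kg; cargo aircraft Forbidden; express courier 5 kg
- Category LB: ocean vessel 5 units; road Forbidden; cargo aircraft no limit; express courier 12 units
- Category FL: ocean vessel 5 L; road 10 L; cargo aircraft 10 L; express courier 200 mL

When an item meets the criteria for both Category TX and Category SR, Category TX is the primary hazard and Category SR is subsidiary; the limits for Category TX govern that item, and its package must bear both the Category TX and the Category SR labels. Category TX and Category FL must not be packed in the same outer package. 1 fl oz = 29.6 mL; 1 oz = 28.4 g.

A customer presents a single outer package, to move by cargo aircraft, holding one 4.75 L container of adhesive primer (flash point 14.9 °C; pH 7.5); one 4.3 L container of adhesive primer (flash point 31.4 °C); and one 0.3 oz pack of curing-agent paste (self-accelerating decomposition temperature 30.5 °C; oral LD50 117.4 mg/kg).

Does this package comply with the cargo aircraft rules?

The adhesive primer has flash point 14.9 °C, which is ≤ 38 °C, so it is Category FL (Flammable Liquid).
The adhesive primer has flash point 31.4 °C, which is ≤ 38 °C, so it is Category FL (Flammable Liquid).
With self-accelerating decomposition temperature 30.5 °C (≤ 50 °C), the curing-agent paste falls in Category SR.
Category FL net quantity: 4.75 L + 4.3 L = 9.05 L.
That is within the Category FL cargo aircraft limit of 10 L.
Category SR quantity: one 0.3 oz pack = 8.52 g.
That is within the Category SR cargo aircraft limit of 10 g.
The segregation rule (Category TX with Category FL) does not apply to Category FL with Category SR.
Every hazard category is within its cargo aircraft limit and no segregation rule is violated.

Yes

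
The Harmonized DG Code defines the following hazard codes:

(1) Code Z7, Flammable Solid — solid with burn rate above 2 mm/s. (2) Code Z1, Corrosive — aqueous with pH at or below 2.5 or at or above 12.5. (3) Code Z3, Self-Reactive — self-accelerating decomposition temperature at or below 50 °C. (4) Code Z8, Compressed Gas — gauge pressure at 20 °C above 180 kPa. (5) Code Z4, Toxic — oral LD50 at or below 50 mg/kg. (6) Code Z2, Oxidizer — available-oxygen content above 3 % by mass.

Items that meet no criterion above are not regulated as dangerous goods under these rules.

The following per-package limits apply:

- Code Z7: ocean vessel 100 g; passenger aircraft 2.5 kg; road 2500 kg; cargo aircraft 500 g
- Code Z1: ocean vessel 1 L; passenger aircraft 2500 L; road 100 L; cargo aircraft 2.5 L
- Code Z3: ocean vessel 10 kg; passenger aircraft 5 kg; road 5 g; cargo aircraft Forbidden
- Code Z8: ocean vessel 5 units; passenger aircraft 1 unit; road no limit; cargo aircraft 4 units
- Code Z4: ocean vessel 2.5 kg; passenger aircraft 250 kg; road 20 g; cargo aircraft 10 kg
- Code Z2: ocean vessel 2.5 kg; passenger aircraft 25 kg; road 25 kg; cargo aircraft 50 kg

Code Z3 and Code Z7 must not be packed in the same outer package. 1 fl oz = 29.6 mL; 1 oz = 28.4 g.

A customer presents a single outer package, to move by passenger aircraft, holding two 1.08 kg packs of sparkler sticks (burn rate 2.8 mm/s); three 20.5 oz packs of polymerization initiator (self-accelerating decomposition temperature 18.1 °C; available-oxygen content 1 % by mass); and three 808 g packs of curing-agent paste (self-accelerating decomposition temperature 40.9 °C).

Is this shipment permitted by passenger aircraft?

No

Sparkler sticks: burn rate 2.8 mm/s > 2 mm/s → Code Z7 (Flammable Solid).
Polymerization initiator: self-accelerating decomposition temperature 18.1 °C ≤ 50 °C → Code Z3 (Self-Reactive).
With self-accelerating decomposition temperature 40.9 °C (≤ 50 °C), the curing-agent paste falls in Code Z3.
Total Code Z3: (three 20.5 oz packs = 1746.6 g) + (three 808 g packs = 2.424 kg) = 4170.6 g.
4170.6 g is within the passenger aircraft limit of 5 kg for Code Z3.
Code Z7 quantity: two 1.08 kg packs = 2.16 kg.
That is within the Code Z7 passenger aircraft limit of 2.5 kg.
Code Z3 and Code Z7 may not share an outer package.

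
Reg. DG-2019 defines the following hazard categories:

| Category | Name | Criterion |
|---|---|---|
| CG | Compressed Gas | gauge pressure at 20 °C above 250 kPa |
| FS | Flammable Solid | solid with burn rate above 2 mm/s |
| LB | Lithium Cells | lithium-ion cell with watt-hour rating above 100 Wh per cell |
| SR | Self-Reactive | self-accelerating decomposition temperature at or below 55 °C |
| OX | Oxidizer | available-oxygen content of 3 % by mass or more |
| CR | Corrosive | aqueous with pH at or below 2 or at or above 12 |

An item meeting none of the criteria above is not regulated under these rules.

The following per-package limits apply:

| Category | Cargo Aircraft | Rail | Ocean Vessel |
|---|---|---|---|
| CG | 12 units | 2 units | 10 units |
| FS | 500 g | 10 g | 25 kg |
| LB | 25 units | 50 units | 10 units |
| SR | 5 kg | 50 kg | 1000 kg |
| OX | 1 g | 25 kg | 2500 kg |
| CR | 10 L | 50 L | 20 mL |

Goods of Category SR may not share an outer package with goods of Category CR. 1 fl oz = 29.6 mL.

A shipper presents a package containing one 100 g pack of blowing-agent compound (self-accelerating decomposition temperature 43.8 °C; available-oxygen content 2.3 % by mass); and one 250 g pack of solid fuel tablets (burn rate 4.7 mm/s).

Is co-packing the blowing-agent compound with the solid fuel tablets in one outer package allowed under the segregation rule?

The blowing-agent compound has self-accelerating decomposition temperature 43.8 °C, which is ≤ 55 °C, so it is Category SR (Self-Reactive).
Solid fuel tablets: burn rate 4.7 mm/s > 2 mm/s → Category FS (Flammable Solid).
No segregation rule bars Category SR with Category FS.

Yes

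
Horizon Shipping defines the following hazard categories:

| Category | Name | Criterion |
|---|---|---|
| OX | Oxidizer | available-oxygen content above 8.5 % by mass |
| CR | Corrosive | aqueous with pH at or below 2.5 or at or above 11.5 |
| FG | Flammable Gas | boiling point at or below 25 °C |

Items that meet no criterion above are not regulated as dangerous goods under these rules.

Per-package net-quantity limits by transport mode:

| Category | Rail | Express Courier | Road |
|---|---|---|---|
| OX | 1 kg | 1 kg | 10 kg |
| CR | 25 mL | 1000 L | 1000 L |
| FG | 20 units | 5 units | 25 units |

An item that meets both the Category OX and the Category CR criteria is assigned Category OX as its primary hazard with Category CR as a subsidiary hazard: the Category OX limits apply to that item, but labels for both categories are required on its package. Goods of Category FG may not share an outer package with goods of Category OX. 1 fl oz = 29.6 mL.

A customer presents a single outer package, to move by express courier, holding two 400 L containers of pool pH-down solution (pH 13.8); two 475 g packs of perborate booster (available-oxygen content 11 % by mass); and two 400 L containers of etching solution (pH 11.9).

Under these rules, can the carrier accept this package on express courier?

The pool pH-down solution has pH 13.8, which is ≥ 11.5, so it is Category CR (Corrosive).
Available-oxygen content 11 % by mass meets the Category OX criterion (Oxidizer), so the perborate booster is Category OX.
With pH 11.9 (≥ 11.5), the etching solution falls in Category CR.
Total Category CR: (two 400 L containers = 800 L) + (two 400 L containers = 800 L) = 1600 L.
1600 L exceeds the express courier limit of 1000 L for Category CR.
Category OX quantity: two 475 g packs = 950 g.
950 g ≤ 1 kg (express courier limit, Category OX) — within limit.
The segregation rule (Category FG with Category OX) does not apply to Category CR with Category OX.

No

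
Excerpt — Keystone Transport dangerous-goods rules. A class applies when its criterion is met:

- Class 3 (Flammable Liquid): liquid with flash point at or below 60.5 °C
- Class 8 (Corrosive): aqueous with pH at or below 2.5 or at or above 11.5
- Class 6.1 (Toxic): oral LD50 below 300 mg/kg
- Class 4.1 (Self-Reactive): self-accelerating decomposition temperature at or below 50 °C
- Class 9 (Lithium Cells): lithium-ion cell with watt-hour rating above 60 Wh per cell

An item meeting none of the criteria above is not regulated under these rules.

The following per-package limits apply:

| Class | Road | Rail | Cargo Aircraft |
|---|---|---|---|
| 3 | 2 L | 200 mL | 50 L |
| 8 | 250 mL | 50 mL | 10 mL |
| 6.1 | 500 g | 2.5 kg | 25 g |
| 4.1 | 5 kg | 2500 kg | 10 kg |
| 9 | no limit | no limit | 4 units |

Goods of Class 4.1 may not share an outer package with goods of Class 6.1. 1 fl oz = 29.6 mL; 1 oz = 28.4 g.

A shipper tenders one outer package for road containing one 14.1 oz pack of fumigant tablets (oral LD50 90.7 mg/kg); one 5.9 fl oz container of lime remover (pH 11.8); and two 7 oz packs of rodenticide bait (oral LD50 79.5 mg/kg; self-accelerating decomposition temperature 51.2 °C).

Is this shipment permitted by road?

With oral LD50 90.7 mg/kg (< 300 mg/kg), the fumigant tablets fall in Class 6.1.
With pH 11.8 (≥ 11.5), the lime remover falls in Class 8.
Rodenticide bait: oral LD50 79.5 mg/kg < 300 mg/kg → Class 6.1 (Toxic).
Class 6.1 net quantity: (one 14.1 oz pack = 400.44 g) + (two 7 oz packs = 397.6 g) = 798.04 g.
798.04 g > 500 g (road limit, Class 6.1) — over the limit.
Class 8 quantity: one 5.9 fl oz container = 174.64 mL.
174.64 mL is within the road limit of 250 mL for Class 8.
The segregation rule (Class 4.1 with Class 6.1) does not apply to Class 6.1 with Class 8.

No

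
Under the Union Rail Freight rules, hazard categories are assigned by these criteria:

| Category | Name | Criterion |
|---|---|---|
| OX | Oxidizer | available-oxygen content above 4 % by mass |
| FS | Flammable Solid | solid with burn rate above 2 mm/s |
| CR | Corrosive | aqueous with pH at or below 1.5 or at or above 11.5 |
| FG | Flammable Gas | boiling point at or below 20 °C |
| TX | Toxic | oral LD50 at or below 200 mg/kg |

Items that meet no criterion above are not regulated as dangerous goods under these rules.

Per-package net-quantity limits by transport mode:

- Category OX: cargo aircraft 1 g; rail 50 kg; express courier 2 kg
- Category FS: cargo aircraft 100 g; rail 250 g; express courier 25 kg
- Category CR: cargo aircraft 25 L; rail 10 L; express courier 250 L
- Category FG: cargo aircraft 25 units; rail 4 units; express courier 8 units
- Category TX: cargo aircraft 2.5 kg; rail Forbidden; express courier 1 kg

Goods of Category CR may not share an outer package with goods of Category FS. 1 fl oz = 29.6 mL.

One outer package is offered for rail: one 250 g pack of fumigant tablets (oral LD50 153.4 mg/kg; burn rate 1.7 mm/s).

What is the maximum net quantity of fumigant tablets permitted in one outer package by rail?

Forbidden

The fumigant tablets have oral LD50 153.4 mg/kg, which is ≤ 200 mg/kg, so they are Category TX (Toxic).
The rail limit for Category TX is Forbidden.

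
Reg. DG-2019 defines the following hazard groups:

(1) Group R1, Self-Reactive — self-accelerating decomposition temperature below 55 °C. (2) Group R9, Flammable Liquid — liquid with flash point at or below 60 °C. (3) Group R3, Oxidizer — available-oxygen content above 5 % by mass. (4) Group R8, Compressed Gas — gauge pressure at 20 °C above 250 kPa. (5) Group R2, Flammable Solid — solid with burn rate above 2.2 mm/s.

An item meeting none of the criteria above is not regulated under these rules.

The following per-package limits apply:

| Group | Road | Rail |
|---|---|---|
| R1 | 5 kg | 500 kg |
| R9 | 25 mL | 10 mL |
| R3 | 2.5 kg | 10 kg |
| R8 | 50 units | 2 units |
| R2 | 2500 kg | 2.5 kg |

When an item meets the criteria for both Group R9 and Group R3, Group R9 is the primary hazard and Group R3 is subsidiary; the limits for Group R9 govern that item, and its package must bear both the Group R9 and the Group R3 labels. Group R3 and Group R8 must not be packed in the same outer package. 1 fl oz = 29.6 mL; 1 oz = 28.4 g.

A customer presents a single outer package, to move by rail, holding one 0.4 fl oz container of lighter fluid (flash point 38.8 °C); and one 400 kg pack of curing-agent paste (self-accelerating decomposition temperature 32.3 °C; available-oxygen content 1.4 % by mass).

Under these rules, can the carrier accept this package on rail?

No

The lighter fluid has flash point 38.8 °C, which is ≤ 60 °C, so it is Group R9 (Flammable Liquid).
With self-accelerating decomposition temperature 32.3 °C (< 55 °C), the curing-agent paste falls in Group R1.
Group R9 quantity: one 0.4 fl oz container = 11.84 mL.
That exceeds the Group R9 rail limit of 10 mL.
Group R1 quantity: 400 kg.
That is within the Group R1 rail limit of 500 kg.
The segregation rule (Group R3 with Group R8) does not apply to Group R9 with Group R1.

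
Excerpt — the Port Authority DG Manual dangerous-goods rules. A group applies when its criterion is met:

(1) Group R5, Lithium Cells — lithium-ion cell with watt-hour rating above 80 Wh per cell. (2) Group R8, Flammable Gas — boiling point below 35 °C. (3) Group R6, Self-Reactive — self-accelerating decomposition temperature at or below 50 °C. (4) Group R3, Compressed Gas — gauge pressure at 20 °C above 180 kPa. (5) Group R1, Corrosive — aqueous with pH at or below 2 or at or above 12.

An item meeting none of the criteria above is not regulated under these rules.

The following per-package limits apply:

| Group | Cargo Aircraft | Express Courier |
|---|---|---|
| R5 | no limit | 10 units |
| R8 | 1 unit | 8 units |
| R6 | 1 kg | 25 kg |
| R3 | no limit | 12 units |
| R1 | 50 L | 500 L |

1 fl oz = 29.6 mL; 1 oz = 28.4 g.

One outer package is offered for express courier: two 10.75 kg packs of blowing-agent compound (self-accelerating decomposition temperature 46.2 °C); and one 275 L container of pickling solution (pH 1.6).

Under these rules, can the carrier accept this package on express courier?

Yes

Self-accelerating decomposition temperature 46.2 °C meets the Group R6 criterion (Self-Reactive), so the blowing-agent compound is Group R6.
Pickling solution: pH 1.6 ≤ 2 → Group R1 (Corrosive).
Group R6 quantity: two 10.75 kg packs = 21.5 kg.
21.5 kg ≤ 25 kg (express courier limit, Group R6) — within limit.
Group R1 quantity: 275 L.
275 L is within the express courier limit of 500 L for Group R1.
Every hazard group is within its express courier limit and no segregation rule is violated.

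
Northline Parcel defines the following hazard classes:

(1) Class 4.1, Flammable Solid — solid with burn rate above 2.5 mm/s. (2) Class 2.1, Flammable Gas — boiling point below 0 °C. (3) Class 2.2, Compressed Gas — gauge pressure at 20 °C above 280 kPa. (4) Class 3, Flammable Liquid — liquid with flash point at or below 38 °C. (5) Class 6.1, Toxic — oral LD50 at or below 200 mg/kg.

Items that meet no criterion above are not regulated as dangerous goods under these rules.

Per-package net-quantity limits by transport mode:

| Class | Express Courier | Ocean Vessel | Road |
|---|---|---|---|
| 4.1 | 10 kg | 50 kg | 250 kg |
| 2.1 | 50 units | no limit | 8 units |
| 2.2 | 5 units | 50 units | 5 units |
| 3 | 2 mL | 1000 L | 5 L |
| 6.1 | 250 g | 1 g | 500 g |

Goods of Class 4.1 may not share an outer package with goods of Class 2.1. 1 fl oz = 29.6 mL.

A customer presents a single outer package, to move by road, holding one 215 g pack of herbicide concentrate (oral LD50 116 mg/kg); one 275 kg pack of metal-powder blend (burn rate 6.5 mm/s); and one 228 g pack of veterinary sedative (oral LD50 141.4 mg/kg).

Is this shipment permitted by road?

No

Herbicide concentrate: oral LD50 116 mg/kg ≤ 200 mg/kg → Class 6.1 (Toxic).
Burn rate 6.5 mm/s meets the Class 4.1 criterion (Flammable Solid), so the metal-powder blend is Class 4.1.
With oral LD50 141.4 mg/kg (≤ 200 mg/kg), the veterinary sedative falls in Class 6.1.
Class 4.1 quantity: 275 kg.
275 kg exceeds the road limit of 250 kg for Class 4.1.
Class 6.1 net quantity: 215 g + 228 g = 443 g.
443 g is within the road limit of 500 g for Class 6.1.
The segregation rule (Class 4.1 with Class 2.1) does not apply to Class 4.1 with Class 6.1.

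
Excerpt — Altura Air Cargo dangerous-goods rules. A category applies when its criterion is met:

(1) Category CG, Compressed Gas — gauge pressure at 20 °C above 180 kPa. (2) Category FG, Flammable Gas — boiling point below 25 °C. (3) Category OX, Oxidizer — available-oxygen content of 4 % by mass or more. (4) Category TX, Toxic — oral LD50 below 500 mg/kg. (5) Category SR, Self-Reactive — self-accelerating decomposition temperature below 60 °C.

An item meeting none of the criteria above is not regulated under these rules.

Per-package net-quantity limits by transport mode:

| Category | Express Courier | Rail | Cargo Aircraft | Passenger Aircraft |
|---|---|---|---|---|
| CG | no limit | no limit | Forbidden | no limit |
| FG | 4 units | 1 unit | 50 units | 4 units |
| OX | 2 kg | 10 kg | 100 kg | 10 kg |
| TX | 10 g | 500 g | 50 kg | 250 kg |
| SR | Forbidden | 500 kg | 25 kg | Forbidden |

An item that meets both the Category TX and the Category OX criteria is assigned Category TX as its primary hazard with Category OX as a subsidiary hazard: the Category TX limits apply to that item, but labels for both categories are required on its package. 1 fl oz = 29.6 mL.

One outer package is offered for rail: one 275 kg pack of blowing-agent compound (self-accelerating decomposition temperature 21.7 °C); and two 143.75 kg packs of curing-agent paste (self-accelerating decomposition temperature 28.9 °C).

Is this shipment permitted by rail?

Blowing-agent compound: self-accelerating decomposition temperature 21.7 °C < 60 °C → Category SR (Self-Reactive).
Curing-agent paste: self-accelerating decomposition temperature 28.9 °C < 60 °C → Category SR (Self-Reactive).
Total Category SR: 275 kg + (two 143.75 kg packs = 287.5 kg) = 562.5 kg.
562.5 kg > 500 kg (rail limit, Category SR) — over the limit.

No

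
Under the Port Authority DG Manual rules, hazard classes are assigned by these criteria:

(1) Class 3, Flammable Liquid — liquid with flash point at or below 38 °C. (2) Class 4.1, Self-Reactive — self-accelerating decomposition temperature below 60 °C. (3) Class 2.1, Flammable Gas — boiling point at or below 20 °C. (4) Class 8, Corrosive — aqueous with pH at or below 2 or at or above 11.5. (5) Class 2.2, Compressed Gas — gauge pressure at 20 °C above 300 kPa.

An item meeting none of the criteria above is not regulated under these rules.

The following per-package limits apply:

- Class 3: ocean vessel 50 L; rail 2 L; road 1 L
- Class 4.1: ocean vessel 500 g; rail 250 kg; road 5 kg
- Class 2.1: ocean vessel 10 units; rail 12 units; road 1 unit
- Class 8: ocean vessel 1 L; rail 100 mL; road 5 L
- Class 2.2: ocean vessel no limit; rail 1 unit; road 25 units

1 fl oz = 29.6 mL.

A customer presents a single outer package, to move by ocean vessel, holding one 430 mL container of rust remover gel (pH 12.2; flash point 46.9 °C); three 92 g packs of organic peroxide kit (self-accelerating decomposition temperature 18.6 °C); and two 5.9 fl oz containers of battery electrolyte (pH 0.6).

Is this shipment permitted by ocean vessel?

The rust remover gel has pH 12.2, which is ≥ 11.5, so it is Class 8 (Corrosive).
The organic peroxide kit has self-accelerating decomposition temperature 18.6 °C, which is < 60 °C, so it is Class 4.1 (Self-Reactive).
Battery electrolyte: pH 0.6 ≤ 2 → Class 8 (Corrosive).
Total Class 8: 430 mL + (two 5.9 fl oz containers = 349.28 mL) = 779.28 mL.
That is within the Class 8 ocean vessel limit of 1 L.
Class 4.1 quantity: three 92 g packs = 276 g.
276 g is within the ocean vessel limit of 500 g for Class 4.1.
Every hazard class is within its ocean vessel limit and no segregation rule is violated.

Yes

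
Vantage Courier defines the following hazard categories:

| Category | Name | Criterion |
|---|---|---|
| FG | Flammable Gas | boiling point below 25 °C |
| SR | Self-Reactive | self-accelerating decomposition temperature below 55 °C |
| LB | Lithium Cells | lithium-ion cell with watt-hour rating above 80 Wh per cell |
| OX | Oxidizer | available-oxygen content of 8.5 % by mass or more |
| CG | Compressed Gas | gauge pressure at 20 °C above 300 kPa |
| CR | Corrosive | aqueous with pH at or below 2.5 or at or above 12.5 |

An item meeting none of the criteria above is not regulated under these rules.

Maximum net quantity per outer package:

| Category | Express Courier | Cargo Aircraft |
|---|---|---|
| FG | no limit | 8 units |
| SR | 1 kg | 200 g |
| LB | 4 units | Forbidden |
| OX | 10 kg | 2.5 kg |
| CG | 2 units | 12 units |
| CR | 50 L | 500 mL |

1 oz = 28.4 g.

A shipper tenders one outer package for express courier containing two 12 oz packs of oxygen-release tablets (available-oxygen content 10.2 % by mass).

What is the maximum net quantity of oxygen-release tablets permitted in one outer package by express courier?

10 kg

Oxygen-release tablets: available-oxygen content 10.2 % by mass ≥ 8.5 % by mass → Category OX (Oxidizer).
The express courier limit for Category OX is 10 kg.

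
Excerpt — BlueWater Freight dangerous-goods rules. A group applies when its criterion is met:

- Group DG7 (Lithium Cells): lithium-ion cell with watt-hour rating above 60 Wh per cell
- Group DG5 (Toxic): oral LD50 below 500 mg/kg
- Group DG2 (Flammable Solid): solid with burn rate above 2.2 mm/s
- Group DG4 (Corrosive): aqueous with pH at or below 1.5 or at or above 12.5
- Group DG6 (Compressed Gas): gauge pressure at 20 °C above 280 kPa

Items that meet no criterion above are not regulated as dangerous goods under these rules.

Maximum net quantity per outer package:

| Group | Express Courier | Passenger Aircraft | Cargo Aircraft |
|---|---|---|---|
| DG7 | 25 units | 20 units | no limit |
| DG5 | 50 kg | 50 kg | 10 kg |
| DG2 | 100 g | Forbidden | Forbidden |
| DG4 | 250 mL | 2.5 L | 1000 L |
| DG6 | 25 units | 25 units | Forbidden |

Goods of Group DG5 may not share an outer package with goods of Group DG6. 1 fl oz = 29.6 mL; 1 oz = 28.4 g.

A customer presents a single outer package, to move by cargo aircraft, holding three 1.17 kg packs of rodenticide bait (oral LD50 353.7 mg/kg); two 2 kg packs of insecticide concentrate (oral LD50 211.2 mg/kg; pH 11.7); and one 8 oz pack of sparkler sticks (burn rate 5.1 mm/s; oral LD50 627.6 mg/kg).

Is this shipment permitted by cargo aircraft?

Oral LD50 353.7 mg/kg meets the Group DG5 criterion (Toxic), so the rodenticide bait is Group DG5.
Insecticide concentrate: oral LD50 211.2 mg/kg < 500 mg/kg → Group DG5 (Toxic).
Sparkler sticks: burn rate 5.1 mm/s > 2.2 mm/s → Group DG2 (Flammable Solid).
Group DG5 net quantity: (three 1.17 kg packs = 3.51 kg) + (two 2 kg packs = 4 kg) = 7.51 kg.
That is within the Group DG5 cargo aircraft limit of 10 kg.
Group DG2 quantity: one 8 oz pack = 227.2 g.
Group DG2 is Forbidden by cargo aircraft.
The segregation rule (Group DG5 with Group DG6) does not apply to Group DG5 with Group DG2.

No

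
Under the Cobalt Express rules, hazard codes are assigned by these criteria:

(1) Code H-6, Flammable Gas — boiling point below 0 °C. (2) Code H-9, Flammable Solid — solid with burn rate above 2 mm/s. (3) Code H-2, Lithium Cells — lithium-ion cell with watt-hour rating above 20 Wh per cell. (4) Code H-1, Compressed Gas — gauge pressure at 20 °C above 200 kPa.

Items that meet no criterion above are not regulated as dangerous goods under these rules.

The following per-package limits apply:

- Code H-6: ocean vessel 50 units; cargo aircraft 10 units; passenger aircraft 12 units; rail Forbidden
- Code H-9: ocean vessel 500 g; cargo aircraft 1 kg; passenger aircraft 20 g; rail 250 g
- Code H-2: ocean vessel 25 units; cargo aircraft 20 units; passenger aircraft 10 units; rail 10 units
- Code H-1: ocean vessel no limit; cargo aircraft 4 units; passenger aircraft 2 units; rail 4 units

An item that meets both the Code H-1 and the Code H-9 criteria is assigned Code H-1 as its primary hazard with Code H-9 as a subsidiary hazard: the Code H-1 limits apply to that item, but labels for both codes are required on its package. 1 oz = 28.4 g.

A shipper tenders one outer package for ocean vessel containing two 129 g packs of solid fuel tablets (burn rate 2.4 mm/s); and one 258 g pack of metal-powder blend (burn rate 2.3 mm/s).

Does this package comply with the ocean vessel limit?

No

Burn rate 2.4 mm/s meets the Code H-9 criterion (Flammable Solid), so the solid fuel tablets are Code H-9.
Metal-powder blend: burn rate 2.3 mm/s > 2 mm/s → Code H-9 (Flammable Solid).
Code H-9 net quantity: (two 129 g packs = 258 g) + 258 g = 516 g.
516 g exceeds the ocean vessel limit of 500 g for Code H-9.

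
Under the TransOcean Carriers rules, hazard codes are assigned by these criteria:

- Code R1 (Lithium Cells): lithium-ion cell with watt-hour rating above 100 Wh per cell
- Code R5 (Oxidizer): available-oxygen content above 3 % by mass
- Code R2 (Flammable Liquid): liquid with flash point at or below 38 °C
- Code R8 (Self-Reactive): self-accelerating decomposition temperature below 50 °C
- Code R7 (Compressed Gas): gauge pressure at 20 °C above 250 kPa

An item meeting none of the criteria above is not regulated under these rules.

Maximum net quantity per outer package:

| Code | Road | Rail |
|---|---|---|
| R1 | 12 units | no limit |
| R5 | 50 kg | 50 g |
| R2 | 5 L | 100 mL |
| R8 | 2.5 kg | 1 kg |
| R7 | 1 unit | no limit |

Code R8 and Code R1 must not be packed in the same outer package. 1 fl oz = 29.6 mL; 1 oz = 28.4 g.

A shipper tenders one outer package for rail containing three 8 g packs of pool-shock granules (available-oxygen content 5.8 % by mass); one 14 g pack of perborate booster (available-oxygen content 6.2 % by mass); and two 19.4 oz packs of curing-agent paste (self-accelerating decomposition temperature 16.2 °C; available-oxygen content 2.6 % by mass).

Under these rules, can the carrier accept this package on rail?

Available-oxygen content 5.8 % by mass meets the Code R5 criterion (Oxidizer), so the pool-shock granules are Code R5.
The perborate booster has available-oxygen content 6.2 % by mass, which is > 3 % by mass, so it is Code R5 (Oxidizer).
Curing-agent paste: self-accelerating decomposition temperature 16.2 °C < 50 °C → Code R8 (Self-Reactive).
Code R5 net quantity: (three 8 g packs = 24 g) + 14 g = 38 g.
That is within the Code R5 rail limit of 50 g.
Code R8 quantity: two 19.4 oz packs = 1101.92 g.
That exceeds the Code R8 rail limit of 1 kg.
The segregation rule (Code R8 with Code R1) does not apply to Code R5 with Code R8.

No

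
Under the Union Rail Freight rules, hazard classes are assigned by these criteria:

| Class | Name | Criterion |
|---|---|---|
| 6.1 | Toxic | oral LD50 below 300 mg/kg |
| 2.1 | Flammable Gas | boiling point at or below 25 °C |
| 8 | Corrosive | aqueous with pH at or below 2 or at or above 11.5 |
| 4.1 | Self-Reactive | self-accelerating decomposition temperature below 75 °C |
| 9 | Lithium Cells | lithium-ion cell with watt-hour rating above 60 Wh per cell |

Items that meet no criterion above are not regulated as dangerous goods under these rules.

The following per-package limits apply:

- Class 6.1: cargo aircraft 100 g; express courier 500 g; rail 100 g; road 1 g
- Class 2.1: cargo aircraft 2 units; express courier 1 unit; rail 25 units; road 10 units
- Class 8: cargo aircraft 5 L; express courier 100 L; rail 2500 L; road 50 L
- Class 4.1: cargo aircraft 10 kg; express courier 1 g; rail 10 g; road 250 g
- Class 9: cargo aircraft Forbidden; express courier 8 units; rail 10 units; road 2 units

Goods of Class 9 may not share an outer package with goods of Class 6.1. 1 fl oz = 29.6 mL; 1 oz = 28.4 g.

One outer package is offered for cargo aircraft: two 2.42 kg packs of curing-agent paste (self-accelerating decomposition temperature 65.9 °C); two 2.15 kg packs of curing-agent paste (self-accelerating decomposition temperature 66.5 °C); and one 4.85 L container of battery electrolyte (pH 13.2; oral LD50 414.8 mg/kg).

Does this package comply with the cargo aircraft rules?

The curing-agent paste has self-accelerating decomposition temperature 65.9 °C, which is < 75 °C, so it is Class 4.1 (Self-Reactive).
The curing-agent paste has self-accelerating decomposition temperature 66.5 °C, which is < 75 °C, so it is Class 4.1 (Self-Reactive).
Battery electrolyte: pH 13.2 ≥ 11.5 → Class 8 (Corrosive).
Class 4.1 net quantity: (two 2.42 kg packs = 4.84 kg) + (two 2.15 kg packs = 4.3 kg) = 9.14 kg.
That is within the Class 4.1 cargo aircraft limit of 10 kg.
Class 8 quantity: 4.85 L.
That is within the Class 8 cargo aircraft limit of 5 L.
The segregation rule (Class 9 with Class 6.1) does not apply to Class 4.1 with Class 8.
Every hazard class is within its cargo aircraft limit and no segregation rule is violated.

Yes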